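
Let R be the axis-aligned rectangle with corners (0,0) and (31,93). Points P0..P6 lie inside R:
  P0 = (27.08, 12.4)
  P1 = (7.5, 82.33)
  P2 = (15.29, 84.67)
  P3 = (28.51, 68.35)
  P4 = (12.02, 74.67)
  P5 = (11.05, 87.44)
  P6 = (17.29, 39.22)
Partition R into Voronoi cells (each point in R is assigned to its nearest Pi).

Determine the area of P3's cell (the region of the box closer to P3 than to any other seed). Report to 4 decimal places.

Area of P3's cell: 330.5797

1. box [0,31]×[0,93]: [(0, 0) (31, 0) (31, 93) (0, 93)]
2. ⊥bis P3·P0 via (27.795,40.375): [(0, 41.0854) (31, 40.2931) (31, 93) (0, 93)]  |A|=1621.6335
3. ⊥bis P3·P1 via (18.005,75.34): [(0, 48.281) (0, 41.0854) (31, 40.2931) (31, 93) (29.7559, 93)]  |A|=956.3058
4. ⊥bis P3·P2 via (21.9,76.51): [(15.1397, 71.0338) (0, 48.281) (0, 41.0854) (31, 40.2931) (31, 83.8814)]  |A|=870.3302
5. ⊥bis P3·P4 via (20.265,71.51): [(22.308, 76.8405) (8.5209, 40.8676) (31, 40.2931) (31, 83.8814)]  |A|=597.7146
6. ⊥bis P3·P5 via (19.78,77.895): [(22.308, 76.8405) (8.5209, 40.8676) (31, 40.2931) (31, 83.8814)]  |A|=597.7146
7. ⊥bis P3·P6 via (22.9,53.785): [(22.308, 76.8405) (14.6845, 56.9494) (31, 50.6651) (31, 83.8814)]  |A|=330.5797
8. canonical 4-gon: [(22.308, 76.8405) (14.6845, 56.9494) (31, 50.6651) (31, 83.8814)]
9. shoelace: 330.5797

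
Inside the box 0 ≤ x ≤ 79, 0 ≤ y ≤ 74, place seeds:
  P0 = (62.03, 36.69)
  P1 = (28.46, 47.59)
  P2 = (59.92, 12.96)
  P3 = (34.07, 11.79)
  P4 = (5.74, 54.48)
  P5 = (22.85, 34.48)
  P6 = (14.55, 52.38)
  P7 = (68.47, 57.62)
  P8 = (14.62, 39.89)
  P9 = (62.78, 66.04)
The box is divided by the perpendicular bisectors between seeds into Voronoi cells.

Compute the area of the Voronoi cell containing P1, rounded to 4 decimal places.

Area of P1's cell: 703.4406

1. box [0,79]×[0,74]: [(0, 0) (79, 0) (79, 74) (0, 74)]
2. ⊥bis P1·P0 via (45.245,42.14): [(0, 0) (31.5624, 0) (55.5898, 74) (0, 74)]  |A|=3224.6291
3. ⊥bis P1·P2 via (44.19,30.275): [(0, 0) (10.8644, 0) (40.2221, 26.6703) (55.5898, 74) (0, 74)]  |A|=2948.6188
4. ⊥bis P1·P3 via (31.265,29.69): [(0, 24.7907) (41.7353, 31.3307) (55.5898, 74) (0, 74)]  |A|=2212.8705
5. ⊥bis P1·P4 via (17.1,51.035): [(9.5973, 26.2946) (41.7353, 31.3307) (55.5898, 74) (24.0643, 74)]  |A|=1402.7336
6. ⊥bis P1·P5 via (25.655,41.035): [(15.3984, 45.424) (42.5401, 33.8095) (55.5898, 74) (24.0643, 74)]  |A|=1071.6375
7. ⊥bis P1·P6 via (21.505,49.985): [(19.3518, 43.7322) (42.5401, 33.8095) (55.5898, 74) (29.7747, 74)]  |A|=921.4002
8. ⊥bis P1·P7 via (48.465,52.605): [(19.3518, 43.7322) (42.5401, 33.8095) (48.5425, 52.2958) (43.1015, 74) (29.7747, 74)]  |A|=785.8765
9. ⊥bis P1·P8 via (21.54,43.74): [(20.19, 46.1664) (22.2294, 42.5009) (42.5401, 33.8095) (48.5425, 52.2958) (43.1015, 74) (29.7747, 74)]  |A|=781.8581
10. ⊥bis P1·P9 via (45.62,56.815): [(20.19, 46.1664) (22.2294, 42.5009) (42.5401, 33.8095) (48.3569, 51.724) (36.3816, 74) (29.7747, 74)]  |A|=703.4406
11. canonical 6-gon: [(20.19, 46.1664) (22.2294, 42.5009) (42.5401, 33.8095) (48.3569, 51.724) (36.3816, 74) (29.7747, 74)]
12. shoelace: 703.4406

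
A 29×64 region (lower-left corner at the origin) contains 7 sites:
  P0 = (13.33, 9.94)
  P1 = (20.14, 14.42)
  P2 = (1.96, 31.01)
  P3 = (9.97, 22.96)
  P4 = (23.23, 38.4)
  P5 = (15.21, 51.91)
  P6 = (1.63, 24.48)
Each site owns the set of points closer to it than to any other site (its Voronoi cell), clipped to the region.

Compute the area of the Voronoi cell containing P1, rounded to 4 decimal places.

1. box [0,29]×[0,64]: [(0, 0) (29, 0) (29, 64) (0, 64)]
2. ⊥bis P1·P0 via (16.735,12.18): [(0, 37.6187) (24.7477, 0) (29, 0) (29, 64) (0, 64)]  |A|=1390.5122
3. ⊥bis P1·P2 via (11.05,22.715): [(10.3262, 21.9219) (24.7477, 0) (29, 0) (29, 42.3853)]  |A|=442.3561
4. ⊥bis P1·P3 via (15.055,18.69): [(13.5956, 16.9521) (24.7477, 0) (29, 0) (29, 35.2966)]  |A|=307.9038
5. ⊥bis P1·P4 via (21.685,26.41): [(21.5521, 26.4271) (13.5956, 16.9521) (24.7477, 0) (29, 0) (29, 25.4674)]  |A|=271.3
6. ⊥bis P1·P5 via (17.675,33.165): [(21.5521, 26.4271) (13.5956, 16.9521) (24.7477, 0) (29, 0) (29, 25.4674)]  |A|=271.3
7. ⊥bis P1·P6 via (10.885,19.45): [(21.5521, 26.4271) (13.5956, 16.9521) (24.7477, 0) (29, 0) (29, 25.4674)]  |A|=271.3
8. canonical 5-gon: [(21.5521, 26.4271) (13.5956, 16.9521) (24.7477, 0) (29, 0) (29, 25.4674)]
9. shoelace: 271.3

Area of P1's cell: 271.3000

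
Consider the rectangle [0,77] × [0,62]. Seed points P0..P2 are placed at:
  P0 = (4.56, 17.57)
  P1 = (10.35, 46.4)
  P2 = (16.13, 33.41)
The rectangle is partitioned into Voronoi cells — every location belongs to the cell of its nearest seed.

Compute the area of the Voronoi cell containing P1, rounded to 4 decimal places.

1. box [0,77]×[0,62]: [(0, 0) (77, 0) (77, 62) (0, 62)]
2. ⊥bis P1·P0 via (7.455,31.985): [(0, 33.4822) (77, 18.0181) (77, 62) (0, 62)]  |A|=2791.238
3. ⊥bis P1·P2 via (13.24,39.905): [(0, 34.0138) (62.8964, 62) (0, 62)]  |A|=880.117
4. canonical 3-gon: [(0, 34.0138) (62.8964, 62) (0, 62)]
5. shoelace: 880.117

Area of P1's cell: 880.1170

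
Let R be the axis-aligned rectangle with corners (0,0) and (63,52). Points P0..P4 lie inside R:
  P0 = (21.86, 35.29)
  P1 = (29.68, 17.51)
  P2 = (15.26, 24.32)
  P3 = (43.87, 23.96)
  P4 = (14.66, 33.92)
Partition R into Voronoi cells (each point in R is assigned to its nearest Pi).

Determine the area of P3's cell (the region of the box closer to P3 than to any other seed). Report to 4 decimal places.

Area of P3's cell: 1242.5692

1. box [0,63]×[0,52]: [(0, 0) (63, 0) (63, 52) (0, 52)]
2. ⊥bis P3·P0 via (32.865,29.625): [(17.6151, 0) (63, 0) (63, 52) (44.3829, 52)]  |A|=1664.0534
3. ⊥bis P3·P1 via (36.775,20.735): [(32.7955, 29.4899) (46.2, 0) (63, 0) (63, 52) (44.3829, 52)]  |A|=1242.5692
4. ⊥bis P3·P2 via (29.565,24.14): [(32.7955, 29.4899) (46.2, 0) (63, 0) (63, 52) (44.3829, 52)]  |A|=1242.5692
5. ⊥bis P3·P4 via (29.265,28.94): [(32.7955, 29.4899) (46.2, 0) (63, 0) (63, 52) (44.3829, 52)]  |A|=1242.5692
6. canonical 5-gon: [(32.7955, 29.4899) (46.2, 0) (63, 0) (63, 52) (44.3829, 52)]
7. shoelace: 1242.5692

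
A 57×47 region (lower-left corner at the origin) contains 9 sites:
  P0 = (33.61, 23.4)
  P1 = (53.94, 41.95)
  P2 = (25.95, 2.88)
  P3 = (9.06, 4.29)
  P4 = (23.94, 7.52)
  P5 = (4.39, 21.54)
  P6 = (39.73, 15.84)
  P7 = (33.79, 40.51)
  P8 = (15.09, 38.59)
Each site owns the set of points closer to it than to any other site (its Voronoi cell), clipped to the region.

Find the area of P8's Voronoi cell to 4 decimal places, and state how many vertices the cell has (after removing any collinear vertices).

Area of P8's cell: 423.8060 (5 vertices)

1. box [0,57]×[0,47]: [(0, 0) (57, 0) (57, 47) (0, 47)]
2. ⊥bis P8·P0 via (24.35,30.995): [(0, 1.3069) (37.4772, 47) (0, 47)]  |A|=856.2247
3. ⊥bis P8·P1 via (34.515,40.27): [(0, 1.3069) (34.271, 43.0909) (33.9329, 47) (0, 47)]  |A|=849.2973
4. ⊥bis P8·P2 via (20.52,20.735): [(0, 14.4945) (14.411, 18.8772) (34.271, 43.0909) (33.9329, 47) (0, 47)]  |A|=754.2739
5. ⊥bis P8·P3 via (12.075,21.44): [(0, 23.5628) (15.9538, 20.7581) (34.271, 43.0909) (33.9329, 47) (0, 47)]  |A|=671.7648
6. ⊥bis P8·P4 via (19.515,23.055): [(0, 23.5628) (13.1696, 21.2476) (17.3263, 22.4316) (34.271, 43.0909) (33.9329, 47) (0, 47)]  |A|=669.0993
7. ⊥bis P8·P5 via (9.74,30.065): [(0, 36.1775) (18.8817, 24.328) (34.271, 43.0909) (33.9329, 47) (0, 47)]  |A|=520.0889
8. ⊥bis P8·P6 via (27.41,27.215): [(0, 36.1775) (18.8817, 24.328) (34.271, 43.0909) (33.9329, 47) (0, 47)]  |A|=520.0889
9. ⊥bis P8·P7 via (24.44,39.55): [(0, 36.1775) (18.8817, 24.328) (25.2106, 32.0443) (23.6751, 47) (0, 47)]  |A|=423.806
10. canonical 5-gon: [(0, 36.1775) (18.8817, 24.328) (25.2106, 32.0443) (23.6751, 47) (0, 47)]
11. shoelace: 423.806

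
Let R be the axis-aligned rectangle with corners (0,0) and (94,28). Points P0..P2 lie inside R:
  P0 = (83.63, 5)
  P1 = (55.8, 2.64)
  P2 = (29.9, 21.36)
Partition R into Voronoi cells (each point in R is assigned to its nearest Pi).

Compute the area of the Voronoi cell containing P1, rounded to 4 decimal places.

1. box [0,94]×[0,28]: [(0, 0) (94, 0) (94, 28) (0, 28)]
2. ⊥bis P1·P0 via (69.715,3.82): [(0, 0) (70.0389, 0) (67.6645, 28) (0, 28)]  |A|=1927.8484
3. ⊥bis P1·P2 via (42.85,12): [(34.1766, 0) (70.0389, 0) (67.6645, 28) (54.4145, 28)]  |A|=687.5728
4. canonical 4-gon: [(34.1766, 0) (70.0389, 0) (67.6645, 28) (54.4145, 28)]
5. shoelace: 687.5728

Area of P1's cell: 687.5728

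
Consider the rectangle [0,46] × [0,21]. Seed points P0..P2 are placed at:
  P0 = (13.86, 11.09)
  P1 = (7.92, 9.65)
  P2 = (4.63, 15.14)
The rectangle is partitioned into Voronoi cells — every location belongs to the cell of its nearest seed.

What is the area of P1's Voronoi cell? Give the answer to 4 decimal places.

Area of P1's cell: 140.1707

1. box [0,46]×[0,21]: [(0, 0) (46, 0) (46, 21) (0, 21)]
2. ⊥bis P1·P0 via (10.89,10.37): [(0, 0) (13.4039, 0) (8.313, 21) (0, 21)]  |A|=228.0282
3. ⊥bis P1·P2 via (6.275,12.395): [(0, 8.6346) (0, 0) (13.4039, 0) (9.876, 14.5529)]  |A|=140.1707
4. canonical 4-gon: [(0, 8.6346) (0, 0) (13.4039, 0) (9.876, 14.5529)]
5. shoelace: 140.1707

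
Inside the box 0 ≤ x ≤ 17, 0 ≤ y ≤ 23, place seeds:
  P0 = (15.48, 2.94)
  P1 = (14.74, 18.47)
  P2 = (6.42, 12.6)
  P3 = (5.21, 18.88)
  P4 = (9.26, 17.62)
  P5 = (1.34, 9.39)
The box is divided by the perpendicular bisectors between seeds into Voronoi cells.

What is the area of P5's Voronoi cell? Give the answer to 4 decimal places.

Area of P5's cell: 79.0189

1. box [0,17]×[0,23]: [(0, 0) (17, 0) (17, 23) (0, 23)]
2. ⊥bis P5·P0 via (8.41,6.165): [(0, 0) (5.5978, 0) (16.0893, 23) (0, 23)]  |A|=249.4022
3. ⊥bis P5·P1 via (8.04,13.93): [(0, 0) (5.5978, 0) (10.3781, 10.4795) (1.8941, 23) (0, 23)]  |A|=160.5365
4. ⊥bis P5·P2 via (3.88,10.995): [(0, 17.1353) (0, 0) (5.5978, 0) (7.7904, 4.8066)]  |A|=80.1985
5. ⊥bis P5·P3 via (3.275,14.135): [(1.4171, 14.8926) (0, 15.4705) (0, 0) (5.5978, 0) (7.7904, 4.8066)]  |A|=79.0189
6. ⊥bis P5·P4 via (5.3,13.505): [(1.4171, 14.8926) (0, 15.4705) (0, 0) (5.5978, 0) (7.7904, 4.8066)]  |A|=79.0189
7. canonical 5-gon: [(1.4171, 14.8926) (0, 15.4705) (0, 0) (5.5978, 0) (7.7904, 4.8066)]
8. shoelace: 79.0189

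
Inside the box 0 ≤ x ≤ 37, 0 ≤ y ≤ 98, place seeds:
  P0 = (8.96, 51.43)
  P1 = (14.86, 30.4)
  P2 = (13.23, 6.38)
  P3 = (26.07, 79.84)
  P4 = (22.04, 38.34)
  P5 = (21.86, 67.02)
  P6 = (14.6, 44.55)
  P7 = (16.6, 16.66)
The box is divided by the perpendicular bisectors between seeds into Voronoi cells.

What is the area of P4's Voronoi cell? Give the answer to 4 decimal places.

Area of P4's cell: 434.1643

1. box [0,37]×[0,98]: [(0, 0) (37, 0) (37, 98) (0, 98)]
2. ⊥bis P4·P0 via (15.5,44.885): [(0, 29.3968) (0, 0) (37, 0) (37, 66.3686)]  |A|=1771.6602
3. ⊥bis P4·P1 via (18.45,34.37): [(11.3774, 40.7656) (37, 17.5956) (37, 66.3686)]  |A|=624.8447
4. ⊥bis P4·P2 via (17.635,22.36): [(11.3774, 40.7656) (37, 17.5956) (37, 66.3686)]  |A|=624.8447
5. ⊥bis P4·P3 via (24.055,59.09): [(29.2145, 58.589) (11.3774, 40.7656) (37, 17.5956) (37, 57.8329)]  |A|=591.6173
6. ⊥bis P4·P5 via (21.95,52.68): [(23.3095, 52.6885) (11.3774, 40.7656) (37, 17.5956) (37, 52.7745)]  |A|=531.7895
7. ⊥bis P4·P6 via (18.32,41.445): [(27.7279, 52.7163) (15.0106, 37.4802) (37, 17.5956) (37, 52.7745)]  |A|=457.0463
8. ⊥bis P4·P7 via (19.32,27.5): [(27.7279, 52.7163) (15.0106, 37.4802) (28.6308, 25.1637) (37, 23.0637) (37, 52.7745)]  |A|=434.1643
9. canonical 5-gon: [(27.7279, 52.7163) (15.0106, 37.4802) (28.6308, 25.1637) (37, 23.0637) (37, 52.7745)]
10. shoelace: 434.1643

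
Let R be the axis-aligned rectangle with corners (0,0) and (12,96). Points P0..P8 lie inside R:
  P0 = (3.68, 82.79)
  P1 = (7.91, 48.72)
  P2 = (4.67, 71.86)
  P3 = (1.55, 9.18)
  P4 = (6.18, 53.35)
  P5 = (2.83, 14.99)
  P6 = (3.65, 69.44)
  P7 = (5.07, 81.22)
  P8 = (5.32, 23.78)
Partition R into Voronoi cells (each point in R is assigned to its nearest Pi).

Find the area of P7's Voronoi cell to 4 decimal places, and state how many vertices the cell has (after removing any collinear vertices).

1. box [0,12]×[0,96]: [(0, 0) (12, 0) (12, 96) (0, 96)]
2. ⊥bis P7·P0 via (4.375,82.005): [(0, 78.1316) (0, 0) (12, 0) (12, 88.7558)]  |A|=1001.3243
3. ⊥bis P7·P1 via (6.49,64.97): [(0, 78.1316) (0, 64.4029) (12, 65.4515) (12, 88.7558)]  |A|=222.1982
4. ⊥bis P7·P2 via (4.87,76.54): [(0, 78.1316) (0, 76.7481) (12, 76.2353) (12, 88.7558)]  |A|=83.4238
5. ⊥bis P7·P3 via (3.31,45.2): [(0, 78.1316) (0, 76.7481) (12, 76.2353) (12, 88.7558)]  |A|=83.4238
6. ⊥bis P7·P4 via (5.625,67.285): [(0, 78.1316) (0, 76.7481) (12, 76.2353) (12, 88.7558)]  |A|=83.4238
7. ⊥bis P7·P5 via (3.95,48.105): [(0, 78.1316) (0, 76.7481) (12, 76.2353) (12, 88.7558)]  |A|=83.4238
8. ⊥bis P7·P6 via (4.36,75.33): [(0, 78.1316) (0, 76.7481) (12, 76.2353) (12, 88.7558)]  |A|=83.4238
9. ⊥bis P7·P8 via (5.195,52.5): [(0, 78.1316) (0, 76.7481) (12, 76.2353) (12, 88.7558)]  |A|=83.4238
10. canonical 4-gon: [(0, 78.1316) (0, 76.7481) (12, 76.2353) (12, 88.7558)]
11. shoelace: 83.4238

Area of P7's cell: 83.4238 (4 vertices)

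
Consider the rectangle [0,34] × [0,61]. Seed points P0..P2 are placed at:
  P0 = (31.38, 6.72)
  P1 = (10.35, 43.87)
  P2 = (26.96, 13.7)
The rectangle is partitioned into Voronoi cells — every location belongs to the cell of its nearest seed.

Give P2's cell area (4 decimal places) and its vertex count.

1. box [0,34]×[0,61]: [(0, 0) (34, 0) (34, 61) (0, 61)]
2. ⊥bis P2·P0 via (29.17,10.21): [(0, 0) (13.0465, 0) (34, 13.2685) (34, 61) (0, 61)]  |A|=1934.9889
3. ⊥bis P2·P1 via (18.655,28.785): [(0, 18.5145) (0, 0) (13.0465, 0) (34, 13.2685) (34, 37.2331)]  |A|=808.6997
4. canonical 5-gon: [(0, 18.5145) (0, 0) (13.0465, 0) (34, 13.2685) (34, 37.2331)]
5. shoelace: 808.6997

Area of P2's cell: 808.6997 (5 vertices)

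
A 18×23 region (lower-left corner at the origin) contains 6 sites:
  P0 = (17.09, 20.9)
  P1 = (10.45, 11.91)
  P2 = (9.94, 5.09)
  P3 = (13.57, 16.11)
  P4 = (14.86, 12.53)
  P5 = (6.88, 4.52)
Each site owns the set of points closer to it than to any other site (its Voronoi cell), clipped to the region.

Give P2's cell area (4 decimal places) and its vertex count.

1. box [0,18]×[0,23]: [(0, 0) (18, 0) (18, 23) (0, 23)]
2. ⊥bis P2·P0 via (13.515,12.995): [(0, 19.1071) (0, 0) (18, 0) (18, 10.9667)]  |A|=270.664
3. ⊥bis P2·P1 via (10.195,8.5): [(0, 9.2624) (0, 0) (18, 0) (18, 7.9163)]  |A|=154.6085
4. ⊥bis P2·P3 via (11.755,10.6): [(0, 9.2624) (0, 0) (18, 0) (18, 7.9163)]  |A|=154.6085
5. ⊥bis P2·P4 via (12.4,8.81): [(13.2097, 8.2746) (0, 9.2624) (0, 0) (18, 0) (18, 5.1068)]  |A|=147.8792
6. ⊥bis P2·P5 via (8.41,4.805): [(13.2097, 8.2746) (7.6868, 8.6876) (9.305, 0) (18, 0) (18, 5.1068)]  |A|=71.8611
7. canonical 5-gon: [(13.2097, 8.2746) (7.6868, 8.6876) (9.305, 0) (18, 0) (18, 5.1068)]
8. shoelace: 71.8611

Area of P2's cell: 71.8611 (5 vertices)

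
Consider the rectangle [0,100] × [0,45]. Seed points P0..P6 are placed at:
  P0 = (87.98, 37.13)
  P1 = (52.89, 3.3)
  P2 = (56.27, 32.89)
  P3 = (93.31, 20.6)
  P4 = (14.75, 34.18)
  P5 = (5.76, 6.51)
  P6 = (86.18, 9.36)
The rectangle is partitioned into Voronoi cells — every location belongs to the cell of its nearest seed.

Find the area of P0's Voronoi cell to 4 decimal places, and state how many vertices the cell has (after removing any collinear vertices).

Area of P0's cell: 487.5104 (5 vertices)

1. box [0,100]×[0,45]: [(0, 0) (100, 0) (100, 45) (0, 45)]
2. ⊥bis P0·P1 via (70.435,20.215): [(89.9241, 0) (100, 0) (100, 45) (46.54, 45)]  |A|=1429.5578
3. ⊥bis P0·P2 via (72.125,35.01): [(74.6939, 15.7974) (89.9241, 0) (100, 0) (100, 45) (70.7892, 45)]  |A|=1075.4876
4. ⊥bis P0·P3 via (90.645,28.865): [(73.6782, 23.3941) (100, 31.8815) (100, 45) (70.7892, 45)]  |A|=488.2138
5. ⊥bis P0·P4 via (51.365,35.655): [(73.6782, 23.3941) (100, 31.8815) (100, 45) (70.7892, 45)]  |A|=488.2138
6. ⊥bis P0·P5 via (46.87,21.82): [(73.6782, 23.3941) (100, 31.8815) (100, 45) (70.7892, 45)]  |A|=488.2138
7. ⊥bis P0·P6 via (87.08,23.245): [(73.5811, 24.12) (75.5362, 23.9932) (100, 31.8815) (100, 45) (70.7892, 45)]  |A|=487.5104
8. canonical 5-gon: [(73.5811, 24.12) (75.5362, 23.9932) (100, 31.8815) (100, 45) (70.7892, 45)]
9. shoelace: 487.5104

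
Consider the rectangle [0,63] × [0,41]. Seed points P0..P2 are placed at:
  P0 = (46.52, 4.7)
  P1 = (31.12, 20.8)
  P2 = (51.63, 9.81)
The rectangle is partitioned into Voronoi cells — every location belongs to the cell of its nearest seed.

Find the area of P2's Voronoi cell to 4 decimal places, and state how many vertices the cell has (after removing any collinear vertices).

1. box [0,63]×[0,41]: [(0, 0) (63, 0) (63, 41) (0, 41)]
2. ⊥bis P2·P0 via (49.075,7.255): [(56.33, 0) (63, 0) (63, 41) (15.33, 41)]  |A|=1113.97
3. ⊥bis P2·P1 via (41.375,15.305): [(41.2529, 15.0771) (56.33, 0) (63, 0) (63, 41) (55.1433, 41)]  |A|=597.932
4. canonical 5-gon: [(41.2529, 15.0771) (56.33, 0) (63, 0) (63, 41) (55.1433, 41)]
5. shoelace: 597.932

Area of P2's cell: 597.9320 (5 vertices)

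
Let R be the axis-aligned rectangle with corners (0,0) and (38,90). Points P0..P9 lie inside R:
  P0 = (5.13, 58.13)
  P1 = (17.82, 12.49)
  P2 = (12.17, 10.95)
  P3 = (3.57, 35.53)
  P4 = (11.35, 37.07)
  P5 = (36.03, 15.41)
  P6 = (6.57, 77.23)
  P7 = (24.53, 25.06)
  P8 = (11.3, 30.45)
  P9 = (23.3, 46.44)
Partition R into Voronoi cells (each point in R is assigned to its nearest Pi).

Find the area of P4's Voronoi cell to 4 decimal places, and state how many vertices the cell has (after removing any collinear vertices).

Area of P4's cell: 158.6064 (5 vertices)

1. box [0,38]×[0,90]: [(0, 0) (38, 0) (38, 90) (0, 90)]
2. ⊥bis P4·P0 via (8.24,47.6): [(0, 45.1663) (0, 0) (38, 0) (38, 56.3895)]  |A|=1929.5613
3. ⊥bis P4·P1 via (14.585,24.78): [(0, 45.1663) (0, 20.9409) (38, 30.9433) (38, 56.3895)]  |A|=943.7606
4. ⊥bis P4·P2 via (11.76,24.01): [(0, 45.1663) (0, 23.6408) (11.6461, 24.0064) (38, 30.9433) (38, 56.3895)]  |A|=928.0388
5. ⊥bis P4·P3 via (7.46,36.3): [(5.3899, 46.7582) (9.9043, 23.9517) (11.6461, 24.0064) (38, 30.9433) (38, 56.3895)]  |A|=756.3865
6. ⊥bis P4·P5 via (23.69,26.24): [(5.3899, 46.7582) (9.9043, 23.9517) (11.6461, 24.0064) (24.759, 27.458) (38, 42.5452) (38, 56.3895)]  |A|=679.5762
7. ⊥bis P4·P6 via (8.96,57.15): [(5.3899, 46.7582) (9.9043, 23.9517) (11.6461, 24.0064) (24.759, 27.458) (38, 42.5452) (38, 56.3895)]  |A|=679.5762
8. ⊥bis P4·P7 via (17.94,31.065): [(5.3899, 46.7582) (9.9043, 23.9517) (11.504, 24.002) (38, 53.0792) (38, 56.3895)]  |A|=462.6956
9. ⊥bis P4·P8 via (11.325,33.76): [(5.3899, 46.7582) (7.9577, 33.7854) (20.3338, 33.692) (38, 53.0792) (38, 56.3895)]  |A|=394.4068
10. ⊥bis P4·P9 via (17.325,41.755): [(11.8954, 48.6796) (5.3899, 46.7582) (7.9577, 33.7854) (20.3338, 33.692) (22.1147, 35.6464)]  |A|=158.6064
11. canonical 5-gon: [(11.8954, 48.6796) (5.3899, 46.7582) (7.9577, 33.7854) (20.3338, 33.692) (22.1147, 35.6464)]
12. shoelace: 158.6064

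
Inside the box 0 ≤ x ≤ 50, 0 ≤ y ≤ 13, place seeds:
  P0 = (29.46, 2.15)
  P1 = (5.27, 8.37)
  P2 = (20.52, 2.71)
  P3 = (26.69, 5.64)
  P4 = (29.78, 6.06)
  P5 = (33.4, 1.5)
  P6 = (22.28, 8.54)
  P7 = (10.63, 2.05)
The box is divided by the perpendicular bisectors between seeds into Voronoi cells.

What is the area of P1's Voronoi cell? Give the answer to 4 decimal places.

Area of P1's cell: 118.2466

1. box [0,50]×[0,13]: [(0, 0) (50, 0) (50, 13) (0, 13)]
2. ⊥bis P1·P0 via (17.365,5.26): [(0, 0) (16.0125, 0) (19.3552, 13) (0, 13)]  |A|=229.89
3. ⊥bis P1·P2 via (12.895,5.54): [(0, 0) (10.8388, 0) (15.6638, 13) (0, 13)]  |A|=172.2669
4. ⊥bis P1·P3 via (15.98,7.005): [(0, 0) (10.8388, 0) (15.6638, 13) (0, 13)]  |A|=172.2669
5. ⊥bis P1·P4 via (17.525,7.215): [(0, 0) (10.8388, 0) (15.6638, 13) (0, 13)]  |A|=172.2669
6. ⊥bis P1·P5 via (19.335,4.935): [(0, 0) (10.8388, 0) (15.6638, 13) (0, 13)]  |A|=172.2669
7. ⊥bis P1·P6 via (13.775,8.455): [(0, 0) (10.8388, 0) (13.7803, 7.9253) (13.7296, 13) (0, 13)]  |A|=167.3592
8. ⊥bis P1·P7 via (7.95,5.21): [(0, 0) (1.8069, 0) (13.7582, 10.1359) (13.7296, 13) (0, 13)]  |A|=118.2466
9. canonical 5-gon: [(0, 0) (1.8069, 0) (13.7582, 10.1359) (13.7296, 13) (0, 13)]
10. shoelace: 118.2466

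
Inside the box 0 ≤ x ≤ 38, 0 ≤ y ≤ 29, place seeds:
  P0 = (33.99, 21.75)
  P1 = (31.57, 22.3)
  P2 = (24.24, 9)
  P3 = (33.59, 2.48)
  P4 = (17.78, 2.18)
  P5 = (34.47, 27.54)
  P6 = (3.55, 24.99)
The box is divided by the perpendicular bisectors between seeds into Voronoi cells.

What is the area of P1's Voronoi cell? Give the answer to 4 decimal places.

1. box [0,38]×[0,29]: [(0, 0) (38, 0) (38, 29) (0, 29)]
2. ⊥bis P1·P0 via (32.78,22.025): [(0, 0) (27.7743, 0) (34.3652, 29) (0, 29)]  |A|=901.0234
3. ⊥bis P1·P2 via (27.905,15.65): [(30.9498, 13.9719) (34.3652, 29) (3.6819, 29)]  |A|=230.555
4. ⊥bis P1·P3 via (32.58,12.39): [(30.9498, 13.9719) (34.3652, 29) (3.6819, 29)]  |A|=230.555
5. ⊥bis P1·P4 via (24.675,12.24): [(30.9498, 13.9719) (34.3652, 29) (3.6819, 29)]  |A|=230.555
6. ⊥bis P1·P5 via (33.02,24.92): [(30.9498, 13.9719) (33.3913, 24.7145) (25.6479, 29) (3.6819, 29)]  |A|=211.876
7. ⊥bis P1·P6 via (17.56,23.645): [(17.3509, 21.4667) (30.9498, 13.9719) (33.3913, 24.7145) (25.6479, 29) (18.0741, 29)]  |A|=157.6656
8. canonical 5-gon: [(17.3509, 21.4667) (30.9498, 13.9719) (33.3913, 24.7145) (25.6479, 29) (18.0741, 29)]
9. shoelace: 157.6656

Area of P1's cell: 157.6656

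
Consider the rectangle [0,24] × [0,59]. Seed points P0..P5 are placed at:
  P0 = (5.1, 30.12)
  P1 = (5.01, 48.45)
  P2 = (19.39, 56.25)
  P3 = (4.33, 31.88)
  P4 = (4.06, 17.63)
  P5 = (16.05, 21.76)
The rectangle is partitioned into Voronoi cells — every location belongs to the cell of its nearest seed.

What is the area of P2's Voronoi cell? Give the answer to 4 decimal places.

Area of P2's cell: 201.0608

1. box [0,24]×[0,59]: [(0, 0) (24, 0) (24, 59) (0, 59)]
2. ⊥bis P2·P0 via (12.245,43.185): [(0, 49.8816) (24, 36.7564) (24, 59) (0, 59)]  |A|=376.3443
3. ⊥bis P2·P1 via (12.2,52.35): [(19.2489, 39.3547) (24, 36.7564) (24, 59) (8.5929, 59)]  |A|=204.1791
4. ⊥bis P2·P3 via (11.86,44.065): [(19.1313, 39.5715) (21.2767, 38.2457) (24, 36.7564) (24, 59) (8.5929, 59)]  |A|=204.0245
5. ⊥bis P2·P4 via (11.725,36.94): [(19.1313, 39.5715) (21.2767, 38.2457) (24, 36.7564) (24, 59) (8.5929, 59)]  |A|=204.0245
6. ⊥bis P2·P5 via (17.72,39.005): [(19.1313, 39.5715) (20.4807, 38.7377) (24, 38.3968) (24, 59) (8.5929, 59)]  |A|=201.0608
7. canonical 5-gon: [(19.1313, 39.5715) (20.4807, 38.7377) (24, 38.3968) (24, 59) (8.5929, 59)]
8. shoelace: 201.0608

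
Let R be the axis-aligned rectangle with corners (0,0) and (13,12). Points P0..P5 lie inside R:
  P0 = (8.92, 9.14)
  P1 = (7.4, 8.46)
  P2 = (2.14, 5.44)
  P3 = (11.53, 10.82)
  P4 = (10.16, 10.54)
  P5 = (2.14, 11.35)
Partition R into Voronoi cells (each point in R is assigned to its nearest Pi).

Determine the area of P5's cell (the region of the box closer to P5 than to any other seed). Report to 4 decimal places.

Area of P5's cell: 17.7752

1. box [0,13]×[0,12]: [(0, 0) (13, 0) (13, 12) (0, 12)]
2. ⊥bis P5·P0 via (5.53,10.245): [(0, 0) (2.1906, 0) (6.1021, 12) (0, 12)]  |A|=49.7557
3. ⊥bis P5·P1 via (4.77,9.905): [(0, 1.2233) (5.9211, 12) (0, 12)]  |A|=31.9048
4. ⊥bis P5·P2 via (2.14,8.395): [(0, 8.395) (3.9404, 8.395) (5.9211, 12) (0, 12)]  |A|=17.7752
5. ⊥bis P5·P3 via (6.835,11.085): [(0, 8.395) (3.9404, 8.395) (5.9211, 12) (0, 12)]  |A|=17.7752
6. ⊥bis P5·P4 via (6.15,10.945): [(0, 8.395) (3.9404, 8.395) (5.9211, 12) (0, 12)]  |A|=17.7752
7. canonical 4-gon: [(0, 8.395) (3.9404, 8.395) (5.9211, 12) (0, 12)]
8. shoelace: 17.7752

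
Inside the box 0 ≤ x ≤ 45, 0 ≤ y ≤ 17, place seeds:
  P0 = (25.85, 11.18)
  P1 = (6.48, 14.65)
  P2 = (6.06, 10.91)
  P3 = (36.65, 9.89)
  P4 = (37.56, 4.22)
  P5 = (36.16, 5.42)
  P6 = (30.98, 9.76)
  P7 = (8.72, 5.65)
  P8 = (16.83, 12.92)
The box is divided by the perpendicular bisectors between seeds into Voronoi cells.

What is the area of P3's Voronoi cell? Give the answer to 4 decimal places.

Area of P3's cell: 103.9606

1. box [0,45]×[0,17]: [(0, 0) (45, 0) (45, 17) (0, 17)]
2. ⊥bis P3·P0 via (31.25,10.535): [(29.9917, 0) (45, 0) (45, 17) (32.0222, 17)]  |A|=237.8822
3. ⊥bis P3·P1 via (21.565,12.27): [(29.9917, 0) (45, 0) (45, 17) (32.0222, 17)]  |A|=237.8822
4. ⊥bis P3·P2 via (21.355,10.4): [(29.9917, 0) (45, 0) (45, 17) (32.0222, 17)]  |A|=237.8822
5. ⊥bis P3·P4 via (37.105,7.055): [(30.7118, 6.0289) (45, 8.3221) (45, 17) (32.0222, 17)]  |A|=133.1861
6. ⊥bis P3·P5 via (36.405,7.655): [(30.9771, 8.25) (39.0422, 7.3659) (45, 8.3221) (45, 17) (32.0222, 17)]  |A|=124.1121
7. ⊥bis P3·P6 via (33.815,9.825): [(33.8584, 7.9342) (39.0422, 7.3659) (45, 8.3221) (45, 17) (33.6505, 17)]  |A|=103.9606
8. ⊥bis P3·P7 via (22.685,7.77): [(33.8584, 7.9342) (39.0422, 7.3659) (45, 8.3221) (45, 17) (33.6505, 17)]  |A|=103.9606
9. ⊥bis P3·P8 via (26.74,11.405): [(33.8584, 7.9342) (39.0422, 7.3659) (45, 8.3221) (45, 17) (33.6505, 17)]  |A|=103.9606
10. canonical 5-gon: [(33.8584, 7.9342) (39.0422, 7.3659) (45, 8.3221) (45, 17) (33.6505, 17)]
11. shoelace: 103.9606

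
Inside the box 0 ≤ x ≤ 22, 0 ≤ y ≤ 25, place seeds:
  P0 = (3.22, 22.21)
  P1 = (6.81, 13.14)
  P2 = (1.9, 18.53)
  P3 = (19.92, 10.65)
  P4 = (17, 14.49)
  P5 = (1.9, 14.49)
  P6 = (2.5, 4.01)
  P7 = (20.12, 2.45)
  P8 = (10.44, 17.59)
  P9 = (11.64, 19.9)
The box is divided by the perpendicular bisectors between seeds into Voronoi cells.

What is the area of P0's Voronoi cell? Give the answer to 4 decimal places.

Area of P0's cell: 38.3265

1. box [0,22]×[0,25]: [(0, 0) (22, 0) (22, 25) (0, 25)]
2. ⊥bis P0·P1 via (5.015,17.675): [(0, 15.69) (22, 24.3978) (22, 25) (0, 25)]  |A|=109.0336
3. ⊥bis P0·P2 via (2.56,20.37): [(0, 21.2883) (7.4198, 18.6268) (22, 24.3978) (22, 25) (0, 25)]  |A|=88.2648
4. ⊥bis P0·P3 via (11.57,16.43): [(0, 21.2883) (7.4198, 18.6268) (15.2308, 21.7185) (17.5023, 25) (0, 25)]  |A|=78.8472
5. ⊥bis P0·P4 via (10.11,18.35): [(0, 21.2883) (7.4198, 18.6268) (11.0758, 20.0739) (13.8355, 25) (0, 25)]  |A|=64.8664
6. ⊥bis P0·P5 via (2.56,18.35): [(0, 21.2883) (7.4198, 18.6268) (11.0758, 20.0739) (13.8355, 25) (0, 25)]  |A|=64.8664
7. ⊥bis P0·P6 via (2.86,13.11): [(0, 21.2883) (7.4198, 18.6268) (11.0758, 20.0739) (13.8355, 25) (0, 25)]  |A|=64.8664
8. ⊥bis P0·P7 via (11.67,12.33): [(0, 21.2883) (7.4198, 18.6268) (11.0758, 20.0739) (13.8355, 25) (0, 25)]  |A|=64.8664
9. ⊥bis P0·P8 via (6.83,19.9): [(0, 21.2883) (6.2775, 19.0366) (10.0934, 25) (0, 25)]  |A|=41.746
10. ⊥bis P0·P9 via (7.43,21.055): [(0, 21.2883) (6.2775, 19.0366) (7.3256, 20.6745) (8.5123, 25) (0, 25)]  |A|=38.3265
11. canonical 5-gon: [(0, 21.2883) (6.2775, 19.0366) (7.3256, 20.6745) (8.5123, 25) (0, 25)]
12. shoelace: 38.3265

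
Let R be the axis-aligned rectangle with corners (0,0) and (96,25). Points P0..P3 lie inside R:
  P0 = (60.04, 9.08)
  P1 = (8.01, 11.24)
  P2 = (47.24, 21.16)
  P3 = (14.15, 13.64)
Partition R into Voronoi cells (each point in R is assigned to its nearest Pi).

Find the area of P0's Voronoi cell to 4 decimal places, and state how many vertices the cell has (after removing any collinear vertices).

Area of P0's cell: 1120.8156 (4 vertices)

1. box [0,96]×[0,25]: [(0, 0) (96, 0) (96, 25) (0, 25)]
2. ⊥bis P0·P1 via (34.025,10.16): [(33.6032, 0) (96, 0) (96, 25) (34.6411, 25)]  |A|=1546.9464
3. ⊥bis P0·P2 via (53.64,15.12): [(39.3705, 0) (96, 0) (96, 25) (62.9642, 25)]  |A|=1120.8156
4. ⊥bis P0·P3 via (37.095,11.36): [(39.3705, 0) (96, 0) (96, 25) (62.9642, 25)]  |A|=1120.8156
5. canonical 4-gon: [(39.3705, 0) (96, 0) (96, 25) (62.9642, 25)]
6. shoelace: 1120.8156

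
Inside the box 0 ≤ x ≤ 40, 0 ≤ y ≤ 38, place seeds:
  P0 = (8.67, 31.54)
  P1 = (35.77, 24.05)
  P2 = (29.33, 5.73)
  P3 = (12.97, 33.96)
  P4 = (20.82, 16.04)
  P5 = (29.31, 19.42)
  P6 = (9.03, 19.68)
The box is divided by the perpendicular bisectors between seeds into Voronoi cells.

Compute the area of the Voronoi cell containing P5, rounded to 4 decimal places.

1. box [0,40]×[0,38]: [(0, 0) (40, 0) (40, 38) (0, 38)]
2. ⊥bis P5·P0 via (18.99,25.48): [(4.0279, 0) (40, 0) (40, 38) (26.3419, 38)]  |A|=942.9744
3. ⊥bis P5·P1 via (32.54,21.735): [(23.8833, 33.8132) (4.0279, 0) (40, 0) (40, 11.3264)]  |A|=699.4381
4. ⊥bis P5·P2 via (29.32,12.575): [(39.0949, 12.5893) (23.8833, 33.8132) (11.3967, 12.5488)]  |A|=294.2401
5. ⊥bis P5·P3 via (21.14,26.69): [(39.0949, 12.5893) (25.4872, 31.5754) (16.9074, 21.9335) (11.3967, 12.5488)]  |A|=276.9079
6. ⊥bis P5·P4 via (25.065,17.73): [(27.1186, 12.5718) (39.0949, 12.5893) (25.4872, 31.5754) (21.3873, 26.9679)]  |A|=156.5262
7. ⊥bis P5·P6 via (19.17,19.55): [(27.1186, 12.5718) (39.0949, 12.5893) (25.4872, 31.5754) (21.3873, 26.9679)]  |A|=156.5262
8. canonical 4-gon: [(27.1186, 12.5718) (39.0949, 12.5893) (25.4872, 31.5754) (21.3873, 26.9679)]
9. shoelace: 156.5262

Area of P5's cell: 156.5262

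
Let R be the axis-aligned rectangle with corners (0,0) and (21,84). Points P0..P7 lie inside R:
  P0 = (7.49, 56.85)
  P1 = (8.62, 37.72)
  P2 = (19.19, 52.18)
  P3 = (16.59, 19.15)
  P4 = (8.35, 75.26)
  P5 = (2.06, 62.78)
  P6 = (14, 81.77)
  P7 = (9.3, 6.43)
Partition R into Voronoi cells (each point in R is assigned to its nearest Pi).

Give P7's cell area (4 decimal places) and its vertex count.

1. box [0,21]×[0,84]: [(0, 0) (21, 0) (21, 84) (0, 84)]
2. ⊥bis P7·P0 via (8.395,31.64): [(0, 31.3386) (0, 0) (21, 0) (21, 32.0925)]  |A|=666.0269
3. ⊥bis P7·P1 via (8.96,22.075): [(0, 21.8803) (0, 0) (21, 0) (21, 22.3367)]  |A|=464.2778
4. ⊥bis P7·P2 via (14.245,29.305): [(0, 21.8803) (0, 0) (21, 0) (21, 22.3367)]  |A|=464.2778
5. ⊥bis P7·P3 via (12.945,12.79): [(0, 20.209) (0, 0) (21, 0) (21, 8.1736)]  |A|=298.0165
6. ⊥bis P7·P4 via (8.825,40.845): [(0, 20.209) (0, 0) (21, 0) (21, 8.1736)]  |A|=298.0165
7. ⊥bis P7·P5 via (5.68,34.605): [(0, 20.209) (0, 0) (21, 0) (21, 8.1736)]  |A|=298.0165
8. ⊥bis P7·P6 via (11.65,44.1): [(0, 20.209) (0, 0) (21, 0) (21, 8.1736)]  |A|=298.0165
9. canonical 4-gon: [(0, 20.209) (0, 0) (21, 0) (21, 8.1736)]
10. shoelace: 298.0165

Area of P7's cell: 298.0165 (4 vertices)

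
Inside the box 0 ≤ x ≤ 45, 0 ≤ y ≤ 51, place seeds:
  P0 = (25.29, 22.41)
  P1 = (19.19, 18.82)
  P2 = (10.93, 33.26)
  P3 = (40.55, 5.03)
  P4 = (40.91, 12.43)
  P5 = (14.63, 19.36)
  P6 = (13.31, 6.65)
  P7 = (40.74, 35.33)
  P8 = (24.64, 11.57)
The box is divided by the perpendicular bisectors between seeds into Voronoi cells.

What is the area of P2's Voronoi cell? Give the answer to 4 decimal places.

Area of P2's cell: 595.3069

1. box [0,45]×[0,51]: [(0, 0) (45, 0) (45, 51) (0, 51)]
2. ⊥bis P2·P0 via (18.11,27.835): [(0, 3.8664) (35.6128, 51) (0, 51)]  |A|=839.2803
3. ⊥bis P2·P1 via (15.06,26.04): [(0, 17.4253) (18.043, 27.7464) (35.6128, 51) (0, 51)]  |A|=716.9579
4. ⊥bis P2·P3 via (25.74,19.145): [(0, 17.4253) (18.043, 27.7464) (35.6128, 51) (0, 51)]  |A|=716.9579
5. ⊥bis P2·P4 via (25.92,22.845): [(0, 17.4253) (18.043, 27.7464) (35.6128, 51) (0, 51)]  |A|=716.9579
6. ⊥bis P2·P5 via (12.78,26.31): [(0, 22.9081) (17.9273, 27.6801) (18.043, 27.7464) (35.6128, 51) (0, 51)]  |A|=667.8122
7. ⊥bis P2·P6 via (12.12,19.955): [(0, 22.9081) (17.9273, 27.6801) (18.043, 27.7464) (35.6128, 51) (0, 51)]  |A|=667.8122
8. ⊥bis P2·P7 via (25.835,34.295): [(0, 22.9081) (17.9273, 27.6801) (18.043, 27.7464) (25.5956, 37.7422) (24.675, 51) (0, 51)]  |A|=595.3069
9. ⊥bis P2·P8 via (17.785,22.415): [(0, 22.9081) (17.9273, 27.6801) (18.043, 27.7464) (25.5956, 37.7422) (24.675, 51) (0, 51)]  |A|=595.3069
10. canonical 6-gon: [(0, 22.9081) (17.9273, 27.6801) (18.043, 27.7464) (25.5956, 37.7422) (24.675, 51) (0, 51)]
11. shoelace: 595.3069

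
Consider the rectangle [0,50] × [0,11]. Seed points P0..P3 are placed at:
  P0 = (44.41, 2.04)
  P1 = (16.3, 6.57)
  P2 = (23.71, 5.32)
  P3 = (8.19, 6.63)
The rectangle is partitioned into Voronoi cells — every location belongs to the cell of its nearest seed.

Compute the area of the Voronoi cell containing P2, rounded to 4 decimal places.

Area of P2's cell: 158.6030

1. box [0,50]×[0,11]: [(0, 0) (50, 0) (50, 11) (0, 11)]
2. ⊥bis P2·P0 via (34.06,3.68): [(0, 0) (33.4769, 0) (35.2199, 11) (0, 11)]  |A|=377.8323
3. ⊥bis P2·P1 via (20.005,5.945): [(19.0021, 0) (33.4769, 0) (35.2199, 11) (20.8577, 11)]  |A|=158.603
4. ⊥bis P2·P3 via (15.95,5.975): [(19.0021, 0) (33.4769, 0) (35.2199, 11) (20.8577, 11)]  |A|=158.603
5. canonical 4-gon: [(19.0021, 0) (33.4769, 0) (35.2199, 11) (20.8577, 11)]
6. shoelace: 158.603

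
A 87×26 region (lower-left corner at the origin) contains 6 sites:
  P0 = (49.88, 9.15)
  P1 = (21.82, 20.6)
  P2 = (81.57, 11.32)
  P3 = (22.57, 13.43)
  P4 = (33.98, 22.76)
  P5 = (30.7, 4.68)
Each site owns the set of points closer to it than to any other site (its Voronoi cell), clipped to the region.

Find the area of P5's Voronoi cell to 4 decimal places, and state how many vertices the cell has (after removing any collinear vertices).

Area of P5's cell: 216.1340 (4 vertices)

1. box [0,87]×[0,26]: [(0, 0) (87, 0) (87, 26) (0, 26)]
2. ⊥bis P5·P0 via (40.29,6.915): [(0, 0) (41.9016, 0) (35.8421, 26) (0, 26)]  |A|=1010.6683
3. ⊥bis P5·P1 via (26.26,12.64): [(3.5991, 0) (41.9016, 0) (37.4952, 18.9069)]  |A|=362.0903
4. ⊥bis P5·P2 via (56.135,8): [(3.5991, 0) (41.9016, 0) (37.4952, 18.9069)]  |A|=362.0903
5. ⊥bis P5·P3 via (26.635,9.055): [(36.8521, 18.5482) (16.8895, 0) (41.9016, 0) (37.4952, 18.9069)]  |A|=238.8343
6. ⊥bis P5·P4 via (32.34,13.72): [(31.7675, 13.8239) (16.8895, 0) (41.9016, 0) (38.985, 12.5145)]  |A|=216.134
7. canonical 4-gon: [(31.7675, 13.8239) (16.8895, 0) (41.9016, 0) (38.985, 12.5145)]
8. shoelace: 216.134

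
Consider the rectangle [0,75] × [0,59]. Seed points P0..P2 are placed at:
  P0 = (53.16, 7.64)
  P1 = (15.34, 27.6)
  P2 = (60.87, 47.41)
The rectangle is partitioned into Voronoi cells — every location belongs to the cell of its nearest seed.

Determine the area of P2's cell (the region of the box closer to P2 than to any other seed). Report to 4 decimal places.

Area of P2's cell: 1249.0053

1. box [0,75]×[0,59]: [(0, 0) (75, 0) (75, 59) (0, 59)]
2. ⊥bis P2·P0 via (57.015,27.525): [(0, 38.5782) (75, 24.0383) (75, 59) (0, 59)]  |A|=2076.8797
3. ⊥bis P2·P1 via (38.105,37.505): [(41.1053, 30.6093) (75, 24.0383) (75, 59) (28.7526, 59)]  |A|=1249.0053
4. canonical 4-gon: [(41.1053, 30.6093) (75, 24.0383) (75, 59) (28.7526, 59)]
5. shoelace: 1249.0053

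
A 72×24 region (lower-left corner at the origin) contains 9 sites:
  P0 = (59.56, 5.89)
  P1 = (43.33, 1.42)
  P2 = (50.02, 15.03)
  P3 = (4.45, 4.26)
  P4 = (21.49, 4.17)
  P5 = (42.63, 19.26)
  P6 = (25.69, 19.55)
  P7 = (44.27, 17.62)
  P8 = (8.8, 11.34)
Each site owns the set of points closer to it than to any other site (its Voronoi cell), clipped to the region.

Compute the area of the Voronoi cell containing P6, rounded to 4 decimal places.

Area of P6's cell: 230.8165

1. box [0,72]×[0,24]: [(0, 0) (72, 0) (72, 24) (0, 24)]
2. ⊥bis P6·P0 via (42.625,12.72): [(0, 0) (37.4949, 0) (47.1743, 24) (0, 24)]  |A|=1016.0309
3. ⊥bis P6·P1 via (34.51,10.485): [(0, 0) (23.7337, 0) (46.3824, 22.0366) (47.1743, 24) (0, 24)]  |A|=864.4063
4. ⊥bis P6·P2 via (37.855,17.29): [(0, 0) (23.7337, 0) (37.0499, 12.9562) (39.1016, 24) (0, 24)]  |A|=814.2629
5. ⊥bis P6·P3 via (15.07,11.905): [(23.64, 0) (23.7337, 0) (37.0499, 12.9562) (39.1016, 24) (6.3632, 24)]  |A|=454.2242
6. ⊥bis P6·P4 via (23.59,11.86): [(13.0256, 14.7449) (33.2203, 9.2301) (37.0499, 12.9562) (39.1016, 24) (6.3632, 24)]  |A|=334.1752
7. ⊥bis P6·P5 via (34.16,19.405): [(13.0256, 14.7449) (33.2203, 9.2301) (33.9988, 9.9876) (34.2387, 24) (6.3632, 24)]  |A|=286.3022
8. ⊥bis P6·P7 via (34.98,18.585): [(13.0256, 14.7449) (33.2203, 9.2301) (33.9988, 9.9876) (34.2387, 24) (6.3632, 24)]  |A|=286.3022
9. ⊥bis P6·P8 via (17.245,15.445): [(18.2832, 13.3092) (33.2203, 9.2301) (33.9988, 9.9876) (34.2387, 24) (13.0865, 24)]  |A|=230.8165
10. canonical 5-gon: [(18.2832, 13.3092) (33.2203, 9.2301) (33.9988, 9.9876) (34.2387, 24) (13.0865, 24)]
11. shoelace: 230.8165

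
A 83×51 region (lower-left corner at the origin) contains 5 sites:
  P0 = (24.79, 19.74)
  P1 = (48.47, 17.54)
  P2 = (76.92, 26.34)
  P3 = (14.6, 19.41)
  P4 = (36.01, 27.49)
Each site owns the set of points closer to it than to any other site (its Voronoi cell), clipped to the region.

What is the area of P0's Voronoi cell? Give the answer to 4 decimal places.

1. box [0,83]×[0,51]: [(0, 0) (83, 0) (83, 51) (0, 51)]
2. ⊥bis P0·P1 via (36.63,18.64): [(0, 0) (34.8982, 0) (39.6364, 51) (0, 51)]  |A|=1900.6339
3. ⊥bis P0·P2 via (50.855,23.04): [(0, 0) (34.8982, 0) (39.6364, 51) (0, 51)]  |A|=1900.6339
4. ⊥bis P0·P3 via (19.695,19.575): [(20.3289, 0) (34.8982, 0) (39.6364, 51) (18.6773, 51)]  |A|=905.9747
5. ⊥bis P0·P4 via (30.4,23.615): [(19.0311, 40.0742) (20.3289, 0) (34.8982, 0) (36.2988, 15.0751)]  |A|=439.5884
6. canonical 4-gon: [(19.0311, 40.0742) (20.3289, 0) (34.8982, 0) (36.2988, 15.0751)]
7. shoelace: 439.5884

Area of P0's cell: 439.5884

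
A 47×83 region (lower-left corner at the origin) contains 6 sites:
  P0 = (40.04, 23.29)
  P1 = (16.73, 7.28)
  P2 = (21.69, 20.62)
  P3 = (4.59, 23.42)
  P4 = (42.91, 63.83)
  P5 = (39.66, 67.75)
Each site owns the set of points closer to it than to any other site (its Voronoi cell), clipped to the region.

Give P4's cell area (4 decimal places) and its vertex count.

1. box [0,47]×[0,83]: [(0, 0) (47, 0) (47, 83) (0, 83)]
2. ⊥bis P4·P0 via (41.475,43.56): [(0, 46.4962) (47, 43.1689) (47, 83) (0, 83)]  |A|=1793.8712
3. ⊥bis P4·P1 via (29.82,35.555): [(0, 49.3603) (7.3033, 45.9792) (47, 43.1689) (47, 83) (0, 83)]  |A|=1783.4126
4. ⊥bis P4·P2 via (32.3,42.225): [(0, 58.0872) (27.5782, 44.5438) (47, 43.1689) (47, 83) (0, 83)]  |A|=1634.0414
5. ⊥bis P4·P3 via (23.75,43.625): [(0, 66.1467) (17.6282, 49.4302) (27.5782, 44.5438) (47, 43.1689) (47, 83) (0, 83)]  |A|=1563.0045
6. ⊥bis P4·P5 via (41.285,65.79): [(20.0927, 48.2199) (27.5782, 44.5438) (47, 43.1689) (47, 70.5282)]  |A|=398.6344
7. canonical 4-gon: [(20.0927, 48.2199) (27.5782, 44.5438) (47, 43.1689) (47, 70.5282)]
8. shoelace: 398.6344

Area of P4's cell: 398.6344 (4 vertices)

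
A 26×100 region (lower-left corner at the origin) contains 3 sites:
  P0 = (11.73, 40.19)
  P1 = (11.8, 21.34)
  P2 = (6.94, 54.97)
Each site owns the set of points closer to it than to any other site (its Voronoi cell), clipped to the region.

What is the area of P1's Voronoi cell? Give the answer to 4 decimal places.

1. box [0,26]×[0,100]: [(0, 0) (26, 0) (26, 100) (0, 100)]
2. ⊥bis P1·P0 via (11.765,30.765): [(0, 30.7213) (0, 0) (26, 0) (26, 30.8179)]  |A|=800.0092
3. ⊥bis P1·P2 via (9.37,38.155): [(0, 30.7213) (0, 0) (26, 0) (26, 30.8179)]  |A|=800.0092
4. canonical 4-gon: [(0, 30.7213) (0, 0) (26, 0) (26, 30.8179)]
5. shoelace: 800.0092

Area of P1's cell: 800.0092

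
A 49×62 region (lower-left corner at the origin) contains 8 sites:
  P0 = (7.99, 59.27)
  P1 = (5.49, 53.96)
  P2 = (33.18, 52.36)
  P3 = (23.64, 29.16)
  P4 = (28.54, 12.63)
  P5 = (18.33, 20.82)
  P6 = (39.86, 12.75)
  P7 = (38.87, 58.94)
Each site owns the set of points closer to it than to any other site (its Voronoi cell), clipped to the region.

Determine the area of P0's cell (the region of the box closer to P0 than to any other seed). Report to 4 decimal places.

Area of P0's cell: 146.5545

1. box [0,49]×[0,62]: [(0, 0) (49, 0) (49, 62) (0, 62)]
2. ⊥bis P0·P1 via (6.74,56.615): [(0, 59.7883) (49, 36.7186) (49, 62) (0, 62)]  |A|=673.5825
3. ⊥bis P0·P2 via (20.585,55.815): [(0, 59.7883) (19.1958, 50.7507) (22.2816, 62) (0, 62)]  |A|=146.5545
4. ⊥bis P0·P3 via (15.815,44.215): [(0, 59.7883) (19.1958, 50.7507) (22.2816, 62) (0, 62)]  |A|=146.5545
5. ⊥bis P0·P4 via (18.265,35.95): [(0, 59.7883) (19.1958, 50.7507) (22.2816, 62) (0, 62)]  |A|=146.5545
6. ⊥bis P0·P5 via (13.16,40.045): [(0, 59.7883) (19.1958, 50.7507) (22.2816, 62) (0, 62)]  |A|=146.5545
7. ⊥bis P0·P6 via (23.925,36.01): [(0, 59.7883) (19.1958, 50.7507) (22.2816, 62) (0, 62)]  |A|=146.5545
8. ⊥bis P0·P7 via (23.43,59.105): [(0, 59.7883) (19.1958, 50.7507) (22.2816, 62) (0, 62)]  |A|=146.5545
9. canonical 4-gon: [(0, 59.7883) (19.1958, 50.7507) (22.2816, 62) (0, 62)]
10. shoelace: 146.5545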